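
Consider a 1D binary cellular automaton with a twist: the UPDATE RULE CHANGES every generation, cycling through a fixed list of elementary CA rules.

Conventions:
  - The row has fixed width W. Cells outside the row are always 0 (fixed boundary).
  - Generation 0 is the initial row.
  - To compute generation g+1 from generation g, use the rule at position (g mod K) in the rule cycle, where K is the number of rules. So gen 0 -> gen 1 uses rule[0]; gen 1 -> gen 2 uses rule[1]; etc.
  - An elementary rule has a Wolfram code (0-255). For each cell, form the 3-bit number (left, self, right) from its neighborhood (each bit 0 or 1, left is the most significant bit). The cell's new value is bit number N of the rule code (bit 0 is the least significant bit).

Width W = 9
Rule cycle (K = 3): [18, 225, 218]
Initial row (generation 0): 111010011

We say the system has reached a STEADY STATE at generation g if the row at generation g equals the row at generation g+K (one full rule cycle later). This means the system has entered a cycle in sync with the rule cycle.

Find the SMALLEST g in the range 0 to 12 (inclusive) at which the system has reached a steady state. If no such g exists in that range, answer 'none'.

Answer: 7

Derivation:
Gen 0: 111010011
Gen 1 (rule 18): 000001100
Gen 2 (rule 225): 111100101
Gen 3 (rule 218): 111111000
Gen 4 (rule 18): 000000100
Gen 5 (rule 225): 111110001
Gen 6 (rule 218): 111111010
Gen 7 (rule 18): 000000001
Gen 8 (rule 225): 111111100
Gen 9 (rule 218): 111111110
Gen 10 (rule 18): 000000001
Gen 11 (rule 225): 111111100
Gen 12 (rule 218): 111111110
Gen 13 (rule 18): 000000001
Gen 14 (rule 225): 111111100
Gen 15 (rule 218): 111111110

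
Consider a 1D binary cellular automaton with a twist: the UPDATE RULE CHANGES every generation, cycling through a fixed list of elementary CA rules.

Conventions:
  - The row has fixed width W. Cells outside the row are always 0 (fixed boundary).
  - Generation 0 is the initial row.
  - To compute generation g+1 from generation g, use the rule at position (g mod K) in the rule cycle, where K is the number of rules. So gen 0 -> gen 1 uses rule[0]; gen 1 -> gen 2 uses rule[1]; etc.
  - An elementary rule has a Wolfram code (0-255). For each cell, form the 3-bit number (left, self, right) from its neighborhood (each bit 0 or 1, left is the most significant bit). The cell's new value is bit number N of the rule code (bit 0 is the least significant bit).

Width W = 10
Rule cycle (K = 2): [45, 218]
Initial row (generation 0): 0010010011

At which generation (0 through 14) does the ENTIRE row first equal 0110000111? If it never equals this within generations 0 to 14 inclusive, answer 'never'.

Answer: 6

Derivation:
Gen 0: 0010010011
Gen 1 (rule 45): 1010010010
Gen 2 (rule 218): 0001101101
Gen 3 (rule 45): 1101011011
Gen 4 (rule 218): 1100011011
Gen 5 (rule 45): 1001010110
Gen 6 (rule 218): 0110000111
Gen 7 (rule 45): 0100110100
Gen 8 (rule 218): 1011110010
Gen 9 (rule 45): 1110000010
Gen 10 (rule 218): 1111000101
Gen 11 (rule 45): 1000010111
Gen 12 (rule 218): 0100100111
Gen 13 (rule 45): 0100100100
Gen 14 (rule 218): 1011011010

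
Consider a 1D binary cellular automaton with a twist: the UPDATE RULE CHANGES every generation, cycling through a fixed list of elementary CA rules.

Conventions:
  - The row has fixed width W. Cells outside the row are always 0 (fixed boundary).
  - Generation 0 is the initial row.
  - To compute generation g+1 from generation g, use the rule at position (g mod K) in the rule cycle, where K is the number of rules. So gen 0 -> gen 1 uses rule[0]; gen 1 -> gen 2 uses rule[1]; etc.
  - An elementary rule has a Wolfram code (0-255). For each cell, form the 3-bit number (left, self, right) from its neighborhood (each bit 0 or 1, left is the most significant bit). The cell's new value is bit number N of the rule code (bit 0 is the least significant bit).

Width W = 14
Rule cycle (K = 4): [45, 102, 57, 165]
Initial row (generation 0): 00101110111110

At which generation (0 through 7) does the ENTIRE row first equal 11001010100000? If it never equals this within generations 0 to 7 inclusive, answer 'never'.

Answer: 2

Derivation:
Gen 0: 00101110111110
Gen 1 (rule 45): 10111001100000
Gen 2 (rule 102): 11001010100000
Gen 3 (rule 57): 10100101011111
Gen 4 (rule 165): 11100111101110
Gen 5 (rule 45): 10000100011000
Gen 6 (rule 102): 10001100101000
Gen 7 (rule 57): 01101010010111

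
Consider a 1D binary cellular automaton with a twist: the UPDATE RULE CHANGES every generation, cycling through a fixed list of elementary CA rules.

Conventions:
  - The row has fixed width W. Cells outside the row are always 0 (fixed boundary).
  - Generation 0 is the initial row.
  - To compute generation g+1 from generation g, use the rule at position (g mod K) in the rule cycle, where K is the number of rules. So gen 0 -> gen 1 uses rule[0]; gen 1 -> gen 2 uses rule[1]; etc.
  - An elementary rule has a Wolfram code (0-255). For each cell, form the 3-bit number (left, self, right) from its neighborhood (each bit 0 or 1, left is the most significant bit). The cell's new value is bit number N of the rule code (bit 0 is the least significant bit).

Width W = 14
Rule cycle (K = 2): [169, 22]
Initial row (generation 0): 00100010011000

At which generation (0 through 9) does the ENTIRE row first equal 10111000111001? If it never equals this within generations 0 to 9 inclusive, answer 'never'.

Gen 0: 00100010011000
Gen 1 (rule 169): 10001000010011
Gen 2 (rule 22): 11011100111100
Gen 3 (rule 169): 10111000111001
Gen 4 (rule 22): 10000101000111
Gen 5 (rule 169): 00110010010110
Gen 6 (rule 22): 01001111110001
Gen 7 (rule 169): 00001111100100
Gen 8 (rule 22): 00010000011110
Gen 9 (rule 169): 11000111011100

Answer: 3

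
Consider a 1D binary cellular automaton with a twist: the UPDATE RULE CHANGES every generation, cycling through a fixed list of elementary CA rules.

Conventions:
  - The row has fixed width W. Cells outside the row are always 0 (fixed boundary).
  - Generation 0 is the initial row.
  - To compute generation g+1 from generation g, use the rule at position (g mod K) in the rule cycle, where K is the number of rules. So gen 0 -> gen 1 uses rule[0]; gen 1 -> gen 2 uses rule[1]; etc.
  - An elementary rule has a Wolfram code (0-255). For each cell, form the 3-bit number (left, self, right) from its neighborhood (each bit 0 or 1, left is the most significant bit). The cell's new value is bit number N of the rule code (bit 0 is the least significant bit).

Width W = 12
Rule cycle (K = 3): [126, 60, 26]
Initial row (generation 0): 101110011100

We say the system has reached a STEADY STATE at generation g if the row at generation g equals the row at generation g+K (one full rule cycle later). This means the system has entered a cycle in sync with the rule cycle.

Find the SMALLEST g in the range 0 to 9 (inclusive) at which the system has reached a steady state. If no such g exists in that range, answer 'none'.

Answer: none

Derivation:
Gen 0: 101110011100
Gen 1 (rule 126): 111011110110
Gen 2 (rule 60): 100110001101
Gen 3 (rule 26): 011101011000
Gen 4 (rule 126): 110111111100
Gen 5 (rule 60): 101100000010
Gen 6 (rule 26): 001010000101
Gen 7 (rule 126): 011111001111
Gen 8 (rule 60): 010000101000
Gen 9 (rule 26): 101001000100
Gen 10 (rule 126): 111111101110
Gen 11 (rule 60): 100000011001
Gen 12 (rule 26): 010000110110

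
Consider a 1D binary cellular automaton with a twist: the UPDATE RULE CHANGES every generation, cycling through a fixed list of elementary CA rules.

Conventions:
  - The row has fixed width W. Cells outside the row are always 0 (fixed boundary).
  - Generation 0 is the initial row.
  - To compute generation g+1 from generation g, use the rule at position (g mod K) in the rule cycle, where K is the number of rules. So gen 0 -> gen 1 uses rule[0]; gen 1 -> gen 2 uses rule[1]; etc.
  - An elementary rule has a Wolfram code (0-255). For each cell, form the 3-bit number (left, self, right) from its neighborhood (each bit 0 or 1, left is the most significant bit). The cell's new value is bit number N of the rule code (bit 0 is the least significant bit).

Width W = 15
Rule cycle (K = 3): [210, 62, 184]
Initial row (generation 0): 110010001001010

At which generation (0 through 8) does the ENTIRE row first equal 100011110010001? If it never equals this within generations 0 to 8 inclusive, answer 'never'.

Answer: never

Derivation:
Gen 0: 110010001001010
Gen 1 (rule 210): 011101010110001
Gen 2 (rule 62): 110011111101011
Gen 3 (rule 184): 101011111010110
Gen 4 (rule 210): 000001111000011
Gen 5 (rule 62): 000011000100110
Gen 6 (rule 184): 000010100010101
Gen 7 (rule 210): 000100010100000
Gen 8 (rule 62): 001110111110000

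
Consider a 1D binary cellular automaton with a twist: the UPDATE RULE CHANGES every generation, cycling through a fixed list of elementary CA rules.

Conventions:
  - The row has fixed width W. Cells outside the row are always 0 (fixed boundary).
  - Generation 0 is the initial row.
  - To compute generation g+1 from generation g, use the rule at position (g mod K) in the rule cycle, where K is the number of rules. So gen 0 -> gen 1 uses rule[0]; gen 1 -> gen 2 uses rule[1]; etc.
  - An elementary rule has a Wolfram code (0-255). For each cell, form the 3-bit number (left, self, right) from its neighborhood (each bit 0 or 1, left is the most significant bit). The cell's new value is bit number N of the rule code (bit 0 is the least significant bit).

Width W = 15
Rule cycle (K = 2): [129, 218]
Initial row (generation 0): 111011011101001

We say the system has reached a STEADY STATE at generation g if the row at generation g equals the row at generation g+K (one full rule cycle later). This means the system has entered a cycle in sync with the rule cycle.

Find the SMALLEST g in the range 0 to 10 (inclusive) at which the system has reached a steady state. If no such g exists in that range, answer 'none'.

Gen 0: 111011011101001
Gen 1 (rule 129): 010000001000000
Gen 2 (rule 218): 101000010100000
Gen 3 (rule 129): 000011000001111
Gen 4 (rule 218): 000111100011111
Gen 5 (rule 129): 110011001001110
Gen 6 (rule 218): 111111110111111
Gen 7 (rule 129): 011111100011110
Gen 8 (rule 218): 111111110111111
Gen 9 (rule 129): 011111100011110
Gen 10 (rule 218): 111111110111111
Gen 11 (rule 129): 011111100011110
Gen 12 (rule 218): 111111110111111

Answer: 6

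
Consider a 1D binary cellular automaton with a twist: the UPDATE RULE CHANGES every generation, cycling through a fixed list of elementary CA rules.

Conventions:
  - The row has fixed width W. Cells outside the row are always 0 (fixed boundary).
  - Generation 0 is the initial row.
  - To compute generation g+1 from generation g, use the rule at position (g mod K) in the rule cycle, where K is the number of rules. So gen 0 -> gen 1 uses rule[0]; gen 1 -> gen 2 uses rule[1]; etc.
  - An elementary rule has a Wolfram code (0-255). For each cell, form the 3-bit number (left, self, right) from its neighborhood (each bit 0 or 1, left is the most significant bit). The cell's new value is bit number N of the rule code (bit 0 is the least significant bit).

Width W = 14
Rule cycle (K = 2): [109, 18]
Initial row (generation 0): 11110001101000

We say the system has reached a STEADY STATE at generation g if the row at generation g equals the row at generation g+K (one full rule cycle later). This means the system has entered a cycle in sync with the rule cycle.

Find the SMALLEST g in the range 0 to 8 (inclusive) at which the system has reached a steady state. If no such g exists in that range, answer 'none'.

Answer: 6

Derivation:
Gen 0: 11110001101000
Gen 1 (rule 109): 10010101111011
Gen 2 (rule 18): 01100000000000
Gen 3 (rule 109): 01101111111111
Gen 4 (rule 18): 10000000000000
Gen 5 (rule 109): 10111111111111
Gen 6 (rule 18): 00000000000000
Gen 7 (rule 109): 11111111111111
Gen 8 (rule 18): 00000000000000
Gen 9 (rule 109): 11111111111111
Gen 10 (rule 18): 00000000000000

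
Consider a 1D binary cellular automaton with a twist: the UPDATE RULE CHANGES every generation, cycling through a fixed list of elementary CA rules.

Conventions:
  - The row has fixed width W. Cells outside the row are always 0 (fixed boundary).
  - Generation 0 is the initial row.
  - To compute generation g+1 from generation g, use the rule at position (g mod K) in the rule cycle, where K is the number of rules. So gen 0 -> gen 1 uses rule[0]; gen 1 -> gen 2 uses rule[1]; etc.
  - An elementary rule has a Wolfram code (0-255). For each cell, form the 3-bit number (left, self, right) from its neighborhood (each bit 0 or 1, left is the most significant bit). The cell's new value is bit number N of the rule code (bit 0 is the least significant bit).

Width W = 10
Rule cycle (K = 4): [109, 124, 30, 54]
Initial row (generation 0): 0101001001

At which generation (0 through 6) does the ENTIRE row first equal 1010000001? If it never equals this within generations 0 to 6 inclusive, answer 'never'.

Gen 0: 0101001001
Gen 1 (rule 109): 0111001001
Gen 2 (rule 124): 0101101101
Gen 3 (rule 30): 1101001001
Gen 4 (rule 54): 0011111111
Gen 5 (rule 109): 1010000001
Gen 6 (rule 124): 1111000001

Answer: 5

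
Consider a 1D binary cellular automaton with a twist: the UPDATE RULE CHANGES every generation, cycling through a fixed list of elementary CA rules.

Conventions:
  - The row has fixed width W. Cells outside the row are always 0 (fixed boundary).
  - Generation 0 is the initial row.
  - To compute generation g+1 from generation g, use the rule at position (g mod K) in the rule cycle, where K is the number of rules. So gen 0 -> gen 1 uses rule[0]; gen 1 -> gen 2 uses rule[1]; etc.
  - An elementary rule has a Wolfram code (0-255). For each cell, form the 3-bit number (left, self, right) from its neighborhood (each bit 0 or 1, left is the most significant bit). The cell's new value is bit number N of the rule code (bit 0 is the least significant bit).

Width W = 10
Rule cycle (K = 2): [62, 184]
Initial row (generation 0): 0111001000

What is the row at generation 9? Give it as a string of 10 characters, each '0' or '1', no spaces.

Gen 0: 0111001000
Gen 1 (rule 62): 1100111100
Gen 2 (rule 184): 1010111010
Gen 3 (rule 62): 1111100111
Gen 4 (rule 184): 1111010110
Gen 5 (rule 62): 1000111101
Gen 6 (rule 184): 0100111010
Gen 7 (rule 62): 1111100111
Gen 8 (rule 184): 1111010110
Gen 9 (rule 62): 1000111101

Answer: 1000111101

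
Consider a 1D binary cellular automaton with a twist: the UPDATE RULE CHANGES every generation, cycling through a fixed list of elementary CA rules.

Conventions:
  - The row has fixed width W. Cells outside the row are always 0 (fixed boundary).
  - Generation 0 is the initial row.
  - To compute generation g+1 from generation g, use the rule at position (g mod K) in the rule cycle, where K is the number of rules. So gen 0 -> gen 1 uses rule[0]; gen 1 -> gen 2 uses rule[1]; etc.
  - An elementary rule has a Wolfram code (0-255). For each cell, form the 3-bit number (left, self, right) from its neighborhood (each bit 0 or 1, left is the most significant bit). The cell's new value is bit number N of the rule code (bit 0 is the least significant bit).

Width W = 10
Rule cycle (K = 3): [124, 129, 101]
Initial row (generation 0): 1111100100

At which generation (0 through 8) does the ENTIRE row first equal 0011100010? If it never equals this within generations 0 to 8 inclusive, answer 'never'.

Answer: never

Derivation:
Gen 0: 1111100100
Gen 1 (rule 124): 1000110110
Gen 2 (rule 129): 0010000000
Gen 3 (rule 101): 1010111111
Gen 4 (rule 124): 1111100001
Gen 5 (rule 129): 0111001100
Gen 6 (rule 101): 0001000101
Gen 7 (rule 124): 0001100111
Gen 8 (rule 129): 1100000010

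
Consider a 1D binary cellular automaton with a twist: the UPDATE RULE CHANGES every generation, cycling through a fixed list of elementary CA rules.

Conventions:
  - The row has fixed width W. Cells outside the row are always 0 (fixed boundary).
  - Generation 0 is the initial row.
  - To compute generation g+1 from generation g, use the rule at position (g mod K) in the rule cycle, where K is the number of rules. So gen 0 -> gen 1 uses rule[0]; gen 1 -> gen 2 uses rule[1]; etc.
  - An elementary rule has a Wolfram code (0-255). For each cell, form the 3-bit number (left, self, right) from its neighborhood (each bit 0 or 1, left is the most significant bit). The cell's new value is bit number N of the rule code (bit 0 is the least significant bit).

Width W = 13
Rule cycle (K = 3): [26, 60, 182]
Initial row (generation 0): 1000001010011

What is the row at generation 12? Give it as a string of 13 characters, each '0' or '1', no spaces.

Answer: 1111100001111

Derivation:
Gen 0: 1000001010011
Gen 1 (rule 26): 0100010001110
Gen 2 (rule 60): 0110011001001
Gen 3 (rule 182): 1001100111111
Gen 4 (rule 26): 0111011100000
Gen 5 (rule 60): 0100110010000
Gen 6 (rule 182): 1111001111000
Gen 7 (rule 26): 1000111000100
Gen 8 (rule 60): 1100100100110
Gen 9 (rule 182): 0011111111001
Gen 10 (rule 26): 0110000000110
Gen 11 (rule 60): 0101000000101
Gen 12 (rule 182): 1111100001111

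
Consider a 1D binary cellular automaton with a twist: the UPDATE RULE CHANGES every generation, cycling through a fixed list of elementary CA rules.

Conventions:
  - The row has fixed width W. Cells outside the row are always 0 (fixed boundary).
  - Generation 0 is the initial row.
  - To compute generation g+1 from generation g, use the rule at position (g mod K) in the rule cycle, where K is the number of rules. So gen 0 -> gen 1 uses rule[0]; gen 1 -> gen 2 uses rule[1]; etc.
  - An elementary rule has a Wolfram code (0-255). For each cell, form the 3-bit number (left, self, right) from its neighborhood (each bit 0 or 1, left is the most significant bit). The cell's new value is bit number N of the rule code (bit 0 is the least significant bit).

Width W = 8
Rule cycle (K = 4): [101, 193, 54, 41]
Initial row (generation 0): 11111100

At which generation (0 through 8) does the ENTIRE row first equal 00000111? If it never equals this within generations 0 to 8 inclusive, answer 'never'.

Answer: never

Derivation:
Gen 0: 11111100
Gen 1 (rule 101): 00000101
Gen 2 (rule 193): 11110000
Gen 3 (rule 54): 00001000
Gen 4 (rule 41): 11100011
Gen 5 (rule 101): 00101001
Gen 6 (rule 193): 10000000
Gen 7 (rule 54): 11000000
Gen 8 (rule 41): 10011111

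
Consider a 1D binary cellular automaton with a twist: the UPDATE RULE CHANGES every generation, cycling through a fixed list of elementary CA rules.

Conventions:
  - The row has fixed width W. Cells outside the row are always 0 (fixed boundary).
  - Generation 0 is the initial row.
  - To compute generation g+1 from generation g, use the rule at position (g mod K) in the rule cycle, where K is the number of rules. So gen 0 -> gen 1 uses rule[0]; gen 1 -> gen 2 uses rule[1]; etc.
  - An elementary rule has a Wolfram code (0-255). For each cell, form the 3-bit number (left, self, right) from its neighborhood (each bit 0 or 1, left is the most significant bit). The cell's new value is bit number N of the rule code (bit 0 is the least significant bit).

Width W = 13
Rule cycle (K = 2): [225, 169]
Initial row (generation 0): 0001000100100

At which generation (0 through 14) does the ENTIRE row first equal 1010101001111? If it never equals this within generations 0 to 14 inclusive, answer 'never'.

Answer: 8

Derivation:
Gen 0: 0001000100100
Gen 1 (rule 225): 1100010000001
Gen 2 (rule 169): 1001000111100
Gen 3 (rule 225): 0000010011101
Gen 4 (rule 169): 1111000011010
Gen 5 (rule 225): 0111011001100
Gen 6 (rule 169): 0110110001001
Gen 7 (rule 225): 0011010100000
Gen 8 (rule 169): 1010101001111
Gen 9 (rule 225): 0101010000111
Gen 10 (rule 169): 0010100110110
Gen 11 (rule 225): 1001000011010
Gen 12 (rule 169): 0000011010100
Gen 13 (rule 225): 1111001101001
Gen 14 (rule 169): 1110001010000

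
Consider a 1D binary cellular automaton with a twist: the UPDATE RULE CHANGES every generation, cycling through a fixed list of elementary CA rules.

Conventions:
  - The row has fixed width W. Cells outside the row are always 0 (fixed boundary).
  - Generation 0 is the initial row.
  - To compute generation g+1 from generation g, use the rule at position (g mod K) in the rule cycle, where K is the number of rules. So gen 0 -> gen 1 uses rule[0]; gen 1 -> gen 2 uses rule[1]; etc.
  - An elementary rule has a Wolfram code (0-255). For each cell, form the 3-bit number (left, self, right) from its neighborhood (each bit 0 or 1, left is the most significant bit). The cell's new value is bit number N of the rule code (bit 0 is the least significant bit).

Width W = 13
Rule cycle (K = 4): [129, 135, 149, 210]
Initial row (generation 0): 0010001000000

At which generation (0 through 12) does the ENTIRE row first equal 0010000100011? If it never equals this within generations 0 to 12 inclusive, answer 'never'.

Gen 0: 0010001000000
Gen 1 (rule 129): 1000100011111
Gen 2 (rule 135): 1011101101110
Gen 3 (rule 149): 1001000000101
Gen 4 (rule 210): 0110100001000
Gen 5 (rule 129): 0000001100011
Gen 6 (rule 135): 1111110001100
Gen 7 (rule 149): 0111101100011
Gen 8 (rule 210): 1011100110101
Gen 9 (rule 129): 0001000000000
Gen 10 (rule 135): 1111011111111
Gen 11 (rule 149): 0110001111110
Gen 12 (rule 210): 1011010111111

Answer: never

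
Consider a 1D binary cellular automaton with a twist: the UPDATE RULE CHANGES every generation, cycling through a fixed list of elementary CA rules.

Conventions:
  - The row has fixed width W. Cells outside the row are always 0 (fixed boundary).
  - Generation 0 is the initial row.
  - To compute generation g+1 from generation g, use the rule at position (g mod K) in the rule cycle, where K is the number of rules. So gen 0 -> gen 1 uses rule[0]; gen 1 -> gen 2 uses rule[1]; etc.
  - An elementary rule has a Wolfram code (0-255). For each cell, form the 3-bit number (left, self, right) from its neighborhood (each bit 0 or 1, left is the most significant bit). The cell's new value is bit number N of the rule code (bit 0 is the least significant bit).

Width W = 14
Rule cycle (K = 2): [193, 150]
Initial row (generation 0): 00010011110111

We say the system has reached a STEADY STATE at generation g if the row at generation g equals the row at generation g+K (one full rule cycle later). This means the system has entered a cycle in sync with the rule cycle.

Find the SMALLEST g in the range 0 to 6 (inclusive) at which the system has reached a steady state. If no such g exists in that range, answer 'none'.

Gen 0: 00010011110111
Gen 1 (rule 193): 11000001110011
Gen 2 (rule 150): 00100010101100
Gen 3 (rule 193): 10001000000101
Gen 4 (rule 150): 11011100001101
Gen 5 (rule 193): 01001101100100
Gen 6 (rule 150): 11110000011110
Gen 7 (rule 193): 01110111001110
Gen 8 (rule 150): 10100010110101

Answer: none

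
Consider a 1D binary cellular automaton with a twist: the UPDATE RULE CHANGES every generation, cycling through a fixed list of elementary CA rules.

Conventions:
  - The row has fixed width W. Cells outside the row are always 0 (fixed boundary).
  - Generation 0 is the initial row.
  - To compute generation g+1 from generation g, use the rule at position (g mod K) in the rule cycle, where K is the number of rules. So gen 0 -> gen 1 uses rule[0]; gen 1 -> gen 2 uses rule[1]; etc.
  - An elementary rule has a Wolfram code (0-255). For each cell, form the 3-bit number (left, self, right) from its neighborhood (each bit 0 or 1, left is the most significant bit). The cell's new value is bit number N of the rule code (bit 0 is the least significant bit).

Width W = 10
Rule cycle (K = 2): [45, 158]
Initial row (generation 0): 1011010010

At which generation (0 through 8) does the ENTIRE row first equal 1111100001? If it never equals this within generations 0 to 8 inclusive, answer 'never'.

Gen 0: 1011010010
Gen 1 (rule 45): 1110110010
Gen 2 (rule 158): 1100101111
Gen 3 (rule 45): 1000111000
Gen 4 (rule 158): 1101110100
Gen 5 (rule 45): 1011001101
Gen 6 (rule 158): 1010111001
Gen 7 (rule 45): 1111100001
Gen 8 (rule 158): 1111010011

Answer: 7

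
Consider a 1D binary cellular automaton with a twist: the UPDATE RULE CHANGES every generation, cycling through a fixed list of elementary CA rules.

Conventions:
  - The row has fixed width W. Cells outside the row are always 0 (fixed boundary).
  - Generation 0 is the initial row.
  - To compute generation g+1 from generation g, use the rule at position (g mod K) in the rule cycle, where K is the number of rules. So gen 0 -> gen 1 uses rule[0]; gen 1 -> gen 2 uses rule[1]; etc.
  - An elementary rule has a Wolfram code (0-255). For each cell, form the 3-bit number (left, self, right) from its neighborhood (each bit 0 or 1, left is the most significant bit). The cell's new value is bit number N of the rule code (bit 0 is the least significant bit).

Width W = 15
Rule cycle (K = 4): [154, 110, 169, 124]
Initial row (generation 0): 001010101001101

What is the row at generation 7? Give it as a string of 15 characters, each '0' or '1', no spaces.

Answer: 000100111001100

Derivation:
Gen 0: 001010101001101
Gen 1 (rule 154): 010000000111000
Gen 2 (rule 110): 110000001101000
Gen 3 (rule 169): 100111101010011
Gen 4 (rule 124): 110100111111011
Gen 5 (rule 154): 100011111110010
Gen 6 (rule 110): 100110000010110
Gen 7 (rule 169): 000100111001100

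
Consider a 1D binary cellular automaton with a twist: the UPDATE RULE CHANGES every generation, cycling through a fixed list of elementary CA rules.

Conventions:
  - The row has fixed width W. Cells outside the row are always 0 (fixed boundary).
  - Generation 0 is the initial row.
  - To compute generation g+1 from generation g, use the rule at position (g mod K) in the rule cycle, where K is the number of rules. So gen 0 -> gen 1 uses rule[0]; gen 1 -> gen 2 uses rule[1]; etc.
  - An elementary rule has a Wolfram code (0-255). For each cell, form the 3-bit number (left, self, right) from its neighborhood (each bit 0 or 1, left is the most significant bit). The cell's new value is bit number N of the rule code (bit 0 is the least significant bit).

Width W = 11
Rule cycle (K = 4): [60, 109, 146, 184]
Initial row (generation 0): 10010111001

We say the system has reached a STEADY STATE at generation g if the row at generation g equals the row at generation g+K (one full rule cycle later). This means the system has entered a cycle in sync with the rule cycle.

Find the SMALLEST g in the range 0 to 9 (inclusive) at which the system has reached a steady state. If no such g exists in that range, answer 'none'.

Answer: none

Derivation:
Gen 0: 10010111001
Gen 1 (rule 60): 11011100101
Gen 2 (rule 109): 11110100111
Gen 3 (rule 146): 01100011010
Gen 4 (rule 184): 01010010101
Gen 5 (rule 60): 01111011111
Gen 6 (rule 109): 01001110001
Gen 7 (rule 146): 10110101010
Gen 8 (rule 184): 01101010101
Gen 9 (rule 60): 01011111111
Gen 10 (rule 109): 01110000001
Gen 11 (rule 146): 10101000010
Gen 12 (rule 184): 01010100001
Gen 13 (rule 60): 01111110001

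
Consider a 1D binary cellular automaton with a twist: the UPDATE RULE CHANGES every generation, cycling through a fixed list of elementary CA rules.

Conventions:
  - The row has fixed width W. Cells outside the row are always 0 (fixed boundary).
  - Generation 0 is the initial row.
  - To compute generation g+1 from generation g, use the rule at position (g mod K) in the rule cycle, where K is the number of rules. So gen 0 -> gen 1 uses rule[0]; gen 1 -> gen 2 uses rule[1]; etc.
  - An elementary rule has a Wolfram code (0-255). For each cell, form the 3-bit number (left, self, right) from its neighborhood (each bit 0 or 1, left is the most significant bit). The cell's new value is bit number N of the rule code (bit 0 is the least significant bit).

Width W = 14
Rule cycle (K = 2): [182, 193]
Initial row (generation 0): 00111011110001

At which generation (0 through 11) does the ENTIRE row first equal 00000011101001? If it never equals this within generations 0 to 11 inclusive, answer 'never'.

Answer: 8

Derivation:
Gen 0: 00111011110001
Gen 1 (rule 182): 01010101101011
Gen 2 (rule 193): 00000000100001
Gen 3 (rule 182): 00000001110011
Gen 4 (rule 193): 11111100110001
Gen 5 (rule 182): 01111011001011
Gen 6 (rule 193): 00111001000001
Gen 7 (rule 182): 01010111100011
Gen 8 (rule 193): 00000011101001
Gen 9 (rule 182): 00000101011111
Gen 10 (rule 193): 11110000001111
Gen 11 (rule 182): 01101000010110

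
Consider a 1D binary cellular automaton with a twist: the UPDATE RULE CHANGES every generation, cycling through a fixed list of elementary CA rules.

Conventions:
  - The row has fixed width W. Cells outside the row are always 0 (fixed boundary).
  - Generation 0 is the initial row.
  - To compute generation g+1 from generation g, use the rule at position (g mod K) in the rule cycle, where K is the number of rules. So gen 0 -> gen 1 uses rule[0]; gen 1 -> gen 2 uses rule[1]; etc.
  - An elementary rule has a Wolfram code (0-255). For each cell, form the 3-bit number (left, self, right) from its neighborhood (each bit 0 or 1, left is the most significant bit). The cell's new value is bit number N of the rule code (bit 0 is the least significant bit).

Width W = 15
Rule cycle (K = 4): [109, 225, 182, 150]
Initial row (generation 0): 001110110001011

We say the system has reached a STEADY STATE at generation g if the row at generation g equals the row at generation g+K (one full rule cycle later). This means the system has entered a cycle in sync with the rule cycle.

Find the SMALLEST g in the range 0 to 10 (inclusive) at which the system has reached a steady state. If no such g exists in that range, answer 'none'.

Gen 0: 001110110001011
Gen 1 (rule 109): 101011110101111
Gen 2 (rule 225): 010101111010111
Gen 3 (rule 182): 111110110111010
Gen 4 (rule 150): 011100000010011
Gen 5 (rule 109): 010101111010011
Gen 6 (rule 225): 001010111100001
Gen 7 (rule 182): 011111011010011
Gen 8 (rule 150): 101110000011100
Gen 9 (rule 109): 111010111010101
Gen 10 (rule 225): 011101011101010
Gen 11 (rule 182): 101011101011111
Gen 12 (rule 150): 101001001001110
Gen 13 (rule 109): 111001001001010
Gen 14 (rule 225): 011000000000100

Answer: none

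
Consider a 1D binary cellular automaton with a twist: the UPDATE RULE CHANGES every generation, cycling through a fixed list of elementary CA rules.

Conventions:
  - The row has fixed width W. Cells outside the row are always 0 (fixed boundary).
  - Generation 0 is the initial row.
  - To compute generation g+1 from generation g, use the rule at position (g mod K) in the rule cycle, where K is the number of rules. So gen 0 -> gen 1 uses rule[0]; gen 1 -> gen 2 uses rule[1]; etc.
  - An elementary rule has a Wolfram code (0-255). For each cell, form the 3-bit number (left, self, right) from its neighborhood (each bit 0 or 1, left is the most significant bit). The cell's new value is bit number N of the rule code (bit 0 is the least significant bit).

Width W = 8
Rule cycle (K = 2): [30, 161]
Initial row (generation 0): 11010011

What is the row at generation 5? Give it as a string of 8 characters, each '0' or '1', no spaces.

Answer: 10101110

Derivation:
Gen 0: 11010011
Gen 1 (rule 30): 10011110
Gen 2 (rule 161): 00001100
Gen 3 (rule 30): 00011010
Gen 4 (rule 161): 11000100
Gen 5 (rule 30): 10101110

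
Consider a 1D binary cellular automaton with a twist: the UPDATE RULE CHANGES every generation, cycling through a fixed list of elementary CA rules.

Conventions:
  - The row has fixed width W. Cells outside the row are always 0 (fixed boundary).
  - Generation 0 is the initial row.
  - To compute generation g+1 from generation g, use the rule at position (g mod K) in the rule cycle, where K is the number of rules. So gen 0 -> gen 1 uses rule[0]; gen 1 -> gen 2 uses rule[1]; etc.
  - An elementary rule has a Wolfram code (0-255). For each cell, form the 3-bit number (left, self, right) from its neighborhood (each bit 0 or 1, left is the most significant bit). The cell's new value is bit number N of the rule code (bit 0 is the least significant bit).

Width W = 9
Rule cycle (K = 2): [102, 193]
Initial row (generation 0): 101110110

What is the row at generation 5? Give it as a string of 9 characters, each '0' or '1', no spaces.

Gen 0: 101110110
Gen 1 (rule 102): 110011010
Gen 2 (rule 193): 010001000
Gen 3 (rule 102): 110011000
Gen 4 (rule 193): 010001011
Gen 5 (rule 102): 110011101

Answer: 110011101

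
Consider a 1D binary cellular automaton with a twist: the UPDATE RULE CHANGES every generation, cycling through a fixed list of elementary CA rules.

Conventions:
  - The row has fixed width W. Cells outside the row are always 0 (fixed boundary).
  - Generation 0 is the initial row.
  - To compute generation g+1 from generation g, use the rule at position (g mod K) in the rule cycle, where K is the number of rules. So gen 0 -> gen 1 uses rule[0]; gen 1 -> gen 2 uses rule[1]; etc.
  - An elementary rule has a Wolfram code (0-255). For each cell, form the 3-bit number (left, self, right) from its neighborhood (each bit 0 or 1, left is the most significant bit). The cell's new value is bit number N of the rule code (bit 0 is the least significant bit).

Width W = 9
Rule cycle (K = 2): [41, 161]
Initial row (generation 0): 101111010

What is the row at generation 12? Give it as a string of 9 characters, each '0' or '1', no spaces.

Answer: 111110001

Derivation:
Gen 0: 101111010
Gen 1 (rule 41): 011000100
Gen 2 (rule 161): 000010001
Gen 3 (rule 41): 111000100
Gen 4 (rule 161): 010010001
Gen 5 (rule 41): 000000100
Gen 6 (rule 161): 111110001
Gen 7 (rule 41): 100000100
Gen 8 (rule 161): 001110001
Gen 9 (rule 41): 101000100
Gen 10 (rule 161): 010010001
Gen 11 (rule 41): 000000100
Gen 12 (rule 161): 111110001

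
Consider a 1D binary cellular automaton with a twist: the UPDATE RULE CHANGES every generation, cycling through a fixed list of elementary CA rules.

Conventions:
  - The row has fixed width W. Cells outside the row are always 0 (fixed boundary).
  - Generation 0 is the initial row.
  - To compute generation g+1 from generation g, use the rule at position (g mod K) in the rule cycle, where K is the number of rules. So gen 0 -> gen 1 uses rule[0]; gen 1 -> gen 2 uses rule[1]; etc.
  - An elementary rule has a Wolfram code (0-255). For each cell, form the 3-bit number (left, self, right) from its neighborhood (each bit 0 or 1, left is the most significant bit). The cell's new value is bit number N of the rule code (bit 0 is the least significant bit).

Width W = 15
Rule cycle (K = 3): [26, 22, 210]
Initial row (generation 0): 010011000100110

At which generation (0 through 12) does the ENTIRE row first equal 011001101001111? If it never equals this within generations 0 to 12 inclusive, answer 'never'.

Gen 0: 010011000100110
Gen 1 (rule 26): 101110101011101
Gen 2 (rule 22): 100000101000001
Gen 3 (rule 210): 010001000100010
Gen 4 (rule 26): 101010101010101
Gen 5 (rule 22): 101010101010101
Gen 6 (rule 210): 000000000000000
Gen 7 (rule 26): 000000000000000
Gen 8 (rule 22): 000000000000000
Gen 9 (rule 210): 000000000000000
Gen 10 (rule 26): 000000000000000
Gen 11 (rule 22): 000000000000000
Gen 12 (rule 210): 000000000000000

Answer: never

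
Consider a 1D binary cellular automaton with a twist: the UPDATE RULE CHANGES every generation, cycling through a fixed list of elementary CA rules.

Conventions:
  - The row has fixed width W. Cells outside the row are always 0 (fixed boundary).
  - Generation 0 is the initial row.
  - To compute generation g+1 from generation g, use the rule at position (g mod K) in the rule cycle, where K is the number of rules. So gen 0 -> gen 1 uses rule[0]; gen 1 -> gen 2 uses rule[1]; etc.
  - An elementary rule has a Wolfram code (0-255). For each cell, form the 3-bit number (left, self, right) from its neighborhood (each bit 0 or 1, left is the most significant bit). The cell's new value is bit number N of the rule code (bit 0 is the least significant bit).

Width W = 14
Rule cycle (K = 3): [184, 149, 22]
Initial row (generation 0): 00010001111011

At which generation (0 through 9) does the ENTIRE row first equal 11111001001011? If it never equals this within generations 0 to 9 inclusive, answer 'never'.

Answer: 5

Derivation:
Gen 0: 00010001111011
Gen 1 (rule 184): 00001001110110
Gen 2 (rule 149): 11101100100001
Gen 3 (rule 22): 00000011110011
Gen 4 (rule 184): 00000011101010
Gen 5 (rule 149): 11111001001011
Gen 6 (rule 22): 00000111111000
Gen 7 (rule 184): 00000111110100
Gen 8 (rule 149): 11110011100111
Gen 9 (rule 22): 00001100011000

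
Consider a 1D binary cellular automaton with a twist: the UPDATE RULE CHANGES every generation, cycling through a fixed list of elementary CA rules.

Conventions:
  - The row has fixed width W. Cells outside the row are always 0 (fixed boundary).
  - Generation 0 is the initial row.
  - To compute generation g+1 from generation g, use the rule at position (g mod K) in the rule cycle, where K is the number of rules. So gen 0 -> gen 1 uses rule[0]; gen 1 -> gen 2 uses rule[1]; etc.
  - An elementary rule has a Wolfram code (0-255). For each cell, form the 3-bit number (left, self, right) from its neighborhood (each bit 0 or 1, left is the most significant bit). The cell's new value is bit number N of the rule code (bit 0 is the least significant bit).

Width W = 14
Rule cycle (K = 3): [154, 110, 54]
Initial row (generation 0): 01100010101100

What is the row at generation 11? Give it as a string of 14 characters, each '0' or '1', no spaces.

Answer: 11011110000110

Derivation:
Gen 0: 01100010101100
Gen 1 (rule 154): 11010100001010
Gen 2 (rule 110): 11111100011110
Gen 3 (rule 54): 00000010100001
Gen 4 (rule 154): 00000100010010
Gen 5 (rule 110): 00001100110110
Gen 6 (rule 54): 00010011001001
Gen 7 (rule 154): 00101110110110
Gen 8 (rule 110): 01111011111110
Gen 9 (rule 54): 10000100000001
Gen 10 (rule 154): 01001010000010
Gen 11 (rule 110): 11011110000110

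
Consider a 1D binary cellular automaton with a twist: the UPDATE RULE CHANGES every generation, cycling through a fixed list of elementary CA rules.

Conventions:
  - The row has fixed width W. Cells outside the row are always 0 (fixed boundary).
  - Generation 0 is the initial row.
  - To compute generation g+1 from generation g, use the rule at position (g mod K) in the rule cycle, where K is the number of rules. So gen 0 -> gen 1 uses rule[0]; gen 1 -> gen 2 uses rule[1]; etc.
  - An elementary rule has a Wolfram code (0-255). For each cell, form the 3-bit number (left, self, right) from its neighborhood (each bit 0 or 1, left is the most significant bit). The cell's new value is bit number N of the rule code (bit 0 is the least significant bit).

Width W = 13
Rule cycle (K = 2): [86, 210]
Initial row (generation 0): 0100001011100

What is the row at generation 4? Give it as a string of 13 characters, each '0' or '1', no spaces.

Answer: 0101011000110

Derivation:
Gen 0: 0100001011100
Gen 1 (rule 86): 1110011000110
Gen 2 (rule 210): 0111101101011
Gen 3 (rule 86): 1000100101001
Gen 4 (rule 210): 0101011000110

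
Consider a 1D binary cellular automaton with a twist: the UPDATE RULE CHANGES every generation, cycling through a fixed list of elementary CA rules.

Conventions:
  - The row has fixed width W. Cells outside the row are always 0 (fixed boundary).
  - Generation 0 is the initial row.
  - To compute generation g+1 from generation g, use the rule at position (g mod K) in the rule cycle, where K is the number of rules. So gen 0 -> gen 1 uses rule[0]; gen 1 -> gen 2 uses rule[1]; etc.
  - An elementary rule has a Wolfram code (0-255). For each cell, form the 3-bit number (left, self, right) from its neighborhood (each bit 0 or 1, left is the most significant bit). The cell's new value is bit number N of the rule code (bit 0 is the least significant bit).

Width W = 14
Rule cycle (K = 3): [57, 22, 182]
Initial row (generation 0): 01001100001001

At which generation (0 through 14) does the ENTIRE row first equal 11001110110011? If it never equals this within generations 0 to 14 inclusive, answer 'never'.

Answer: never

Derivation:
Gen 0: 01001100001001
Gen 1 (rule 57): 00101011100100
Gen 2 (rule 22): 01101000011110
Gen 3 (rule 182): 10011100101101
Gen 4 (rule 57): 01010010011010
Gen 5 (rule 22): 11011111100011
Gen 6 (rule 182): 00101111010100
Gen 7 (rule 57): 10011000101011
Gen 8 (rule 22): 11100101101000
Gen 9 (rule 182): 01011110011100
Gen 10 (rule 57): 00110001010011
Gen 11 (rule 22): 01001011011100
Gen 12 (rule 182): 11111100101010
Gen 13 (rule 57): 10000010010101
Gen 14 (rule 22): 11000111110101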